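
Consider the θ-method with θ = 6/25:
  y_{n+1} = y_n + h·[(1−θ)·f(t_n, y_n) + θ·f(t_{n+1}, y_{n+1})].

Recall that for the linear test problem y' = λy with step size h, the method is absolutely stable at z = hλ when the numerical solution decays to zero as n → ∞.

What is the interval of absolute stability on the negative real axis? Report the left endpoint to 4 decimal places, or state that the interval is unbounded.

With y'=λy (z=hλ):
  y_{n+1} = y_n + z·[19/25·y_n + 6/25·y_{n+1}] ⇒ (1 − 6/25z)y_{n+1} = (1 + 19/25z)y_n
  R(z) = (1 + 19/25z)/(1 − 6/25z).

Boundary: |R(x)|=1, x<0.
x=-1.44: |R|=0.0702
R=−1: 1+19/25x = −1+6/25x ⇒ -13/25x=2 ⇒ x=2/(-13/25)=-3.8462
Confirm numerically:
  x=-3.487: |R|=0.89833 <1
  x=-2.747: |R|=0.65554 <1
  x=-2.315: |R|=0.48817 <1
  x=-4.381: |R|=1.13557 >1
  x=-4.342: |R|=1.12626 >1
So |R|<1 on (-3.8462, 0).

(-3.8462, 0).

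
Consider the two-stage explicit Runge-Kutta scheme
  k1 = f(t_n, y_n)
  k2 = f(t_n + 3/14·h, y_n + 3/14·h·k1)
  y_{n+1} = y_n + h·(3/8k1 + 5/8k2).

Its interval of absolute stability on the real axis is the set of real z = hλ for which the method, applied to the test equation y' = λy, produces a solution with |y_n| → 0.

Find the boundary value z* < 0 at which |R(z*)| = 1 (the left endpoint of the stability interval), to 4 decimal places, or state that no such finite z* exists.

left endpoint -7.4667.

On y'=λy, z=hλ:
  k1=λy_n ⇒ h·k1=z·y_n;  k2=λ(1+3/14z)y_n ⇒ h·k2=z(1+3/14z)y_n
  y_{n+1}/y_n = 1 + 3/8z + 5/8z(1+3/14z) = 1 + z + 15/112z²
  ⇒ R(z) = 1 + z + 15/112z².

Boundary: |R(x)|=1, x<0.
x=-0.92: |R|=0.1934
R=1: x+15/112x²=0 ⇒ x=−112/15=-7.4667; min R=1−1/(4·15/112)=-0.8667>−1
Confirm numerically:
  x=-5.962: |R|=0.20145 <1
  x=-5.100: |R|=0.61652 <1
  x=-3.901: |R|=0.86290 <1
  x=-7.962: |R|=1.52819 >1
  x=-7.639: |R|=1.17631 >1
Interval (-7.4667, 0).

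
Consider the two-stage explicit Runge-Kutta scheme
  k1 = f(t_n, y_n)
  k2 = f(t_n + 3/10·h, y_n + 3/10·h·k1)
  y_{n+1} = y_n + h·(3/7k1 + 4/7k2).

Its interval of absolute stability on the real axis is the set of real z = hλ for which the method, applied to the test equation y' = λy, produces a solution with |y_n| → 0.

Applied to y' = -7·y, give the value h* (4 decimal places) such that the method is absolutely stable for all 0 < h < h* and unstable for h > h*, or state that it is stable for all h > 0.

With y'=λy (z=hλ):
  k1=λy_n ⇒ h·k1=z·y_n;  k2=λ(1+3/10z)y_n ⇒ h·k2=z(1+3/10z)y_n
  y_{n+1}/y_n = 1 + 3/7z + 4/7z(1+3/10z) = 1 + z + 6/35z²
  R(z) = 1 + z + 6/35z².

Solve |R(x)|<1 on ℝ⁻.
x=-1.3: |R|=0.0103
R=1: x+6/35x²=0 ⇒ x=−35/6=-5.8333; min R=1−1/(4·6/35)=-0.4583>−1
Confirm numerically:
  x=-5.636: |R|=0.80934 <1
  x=-5.415: |R|=0.61167 <1
  x=-4.275: |R|=0.14204 <1
  x=-6.404: |R|=1.62649 >1
  x=-6.233: |R|=1.42705 >1
  x=-6.007: |R|=1.17884 >1
Interval (-5.8333, 0).

(-5.8333,0); λ=-7 ⇒ h* = (35/6)/7 = 0.8333.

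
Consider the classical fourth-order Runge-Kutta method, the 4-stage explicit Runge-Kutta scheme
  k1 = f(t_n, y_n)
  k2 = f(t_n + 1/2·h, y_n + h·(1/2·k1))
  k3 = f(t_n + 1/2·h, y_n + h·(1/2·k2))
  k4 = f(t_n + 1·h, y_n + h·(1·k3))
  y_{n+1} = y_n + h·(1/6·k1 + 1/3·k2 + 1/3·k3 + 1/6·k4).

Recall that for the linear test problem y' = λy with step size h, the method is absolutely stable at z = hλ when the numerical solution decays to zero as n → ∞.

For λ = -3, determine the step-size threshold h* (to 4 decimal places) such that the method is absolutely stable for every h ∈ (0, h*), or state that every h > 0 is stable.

Test eqn y'=λy, z=hλ:
  order 4, 4-stage ⇒ R(z)=1+z+z^2/2+z^3/6+z^4/24
  (e.g. R(-1.38)=0.28530, |R|=0.28530)

Need |R(x)|<1, x<0.
x=-1.38: |R|=0.2853
|R(-2.93)|=1.2410 |R(-1.95)|=0.3179 |R(-1.68)|=0.2728
Bisect:
  x_lo=-3.3968 |R|=2.3874  x_hi=-0.3119 |R|=0.7321
  mid=-1.85438 |R|=0.29490 →hi
  mid=-2.62560 |R|=0.78475 →hi
  mid=-3.01122 |R|=1.39759 →lo
  mid=-2.81841 |R|=1.05109 →lo
  mid=-2.72201 |R|=0.90870 →hi
  mid=-2.77021 |R|=0.97749 →hi
  mid=-2.79431 |R|=1.01368 →lo
  mid=-2.78226 |R|=0.99543 →hi
  ...
  [-2.78546,-2.78527] ⇒ x*=-2.7853
So |R|<1 on (-2.7853, 0).

(-2.7853,0); λ=-3 ⇒ h* = 0.9284.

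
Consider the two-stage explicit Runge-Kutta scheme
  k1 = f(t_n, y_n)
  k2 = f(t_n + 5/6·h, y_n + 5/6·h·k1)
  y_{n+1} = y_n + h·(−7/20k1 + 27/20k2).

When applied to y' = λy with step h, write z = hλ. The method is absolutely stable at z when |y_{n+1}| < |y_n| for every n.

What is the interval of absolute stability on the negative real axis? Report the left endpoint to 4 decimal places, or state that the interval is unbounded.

(-0.8889, 0).

On y'=λy, z=hλ:
  k1=λy_n ⇒ h·k1=z·y_n;  k2=λ(1+5/6z)y_n ⇒ h·k2=z(1+5/6z)y_n
  y_{n+1}/y_n = 1 − 7/20z + 27/20z(1+5/6z) = 1 + z + 9/8z²
  Hence R(z) = 1 + z + 9/8z².

Find x<0 with |R(x)|<1.
x=-0.43: |R|=0.7780
R=1: x+9/8x²=0 ⇒ x=−8/9=-0.8889; min R=1−1/(4·9/8)=0.7778>−1
Confirm numerically:
  x=-0.805: |R|=0.92403 <1
  x=-0.591: |R|=0.80194 <1
  x=-0.366: |R|=0.78470 <1
  x=-1.419: |R|=1.84626 >1
  x=-1.243: |R|=1.49518 >1
  x=-0.996: |R|=1.12002 >1
Stable set (-0.8889, 0).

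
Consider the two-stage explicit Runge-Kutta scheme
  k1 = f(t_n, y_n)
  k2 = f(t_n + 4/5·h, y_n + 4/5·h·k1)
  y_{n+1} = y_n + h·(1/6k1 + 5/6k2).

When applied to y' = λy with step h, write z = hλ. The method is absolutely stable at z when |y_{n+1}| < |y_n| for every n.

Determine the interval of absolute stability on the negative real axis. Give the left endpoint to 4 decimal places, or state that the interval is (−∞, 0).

Set f=λy, z=hλ:
  k1=λy_n ⇒ h·k1=z·y_n;  k2=λ(1+4/5z)y_n ⇒ h·k2=z(1+4/5z)y_n
  y_{n+1}/y_n = 1 + 1/6z + 5/6z(1+4/5z) = 1 + z + 2/3z²
  ⇒ R(z) = 1 + z + 2/3z².

Boundary: |R(x)|=1, x<0.
x=-0.83: |R|=0.6293
R=1: x+2/3x²=0 ⇒ x=−3/2=-1.5000; min R=1−1/(4·2/3)=0.6250>−1
Confirm numerically:
  x=-1.464: |R|=0.96486 <1
  x=-1.108: |R|=0.71044 <1
  x=-1.074: |R|=0.69498 <1
  x=-2.061: |R|=1.77081 >1
  x=-1.917: |R|=1.53293 >1
  x=-1.912: |R|=1.52516 >1
So |R|<1 on (-1.5000, 0).

(-1.5000, 0).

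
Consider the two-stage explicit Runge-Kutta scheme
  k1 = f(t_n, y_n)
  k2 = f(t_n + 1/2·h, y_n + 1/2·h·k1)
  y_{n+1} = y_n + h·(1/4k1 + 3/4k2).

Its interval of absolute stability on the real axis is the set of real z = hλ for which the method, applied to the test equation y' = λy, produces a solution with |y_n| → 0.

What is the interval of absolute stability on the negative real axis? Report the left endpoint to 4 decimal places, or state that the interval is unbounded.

(-2.6667, 0).

With y'=λy (z=hλ):
  k1=λy_n ⇒ h·k1=z·y_n;  k2=λ(1+1/2z)y_n ⇒ h·k2=z(1+1/2z)y_n
  y_{n+1}/y_n = 1 + 1/4z + 3/4z(1+1/2z) = 1 + z + 3/8z²
  ⇒ R(z) = 1 + z + 3/8z².

Solve |R(x)|<1 on ℝ⁻.
x=-0.91: |R|=0.4005
R=1: x+3/8x²=0 ⇒ x=−8/3=-2.6667; min R=1−1/(4·3/8)=0.3333>−1
Confirm numerically:
  x=-2.259: |R|=0.65466 <1
  x=-2.020: |R|=0.51015 <1
  x=-1.881: |R|=0.44581 <1
  x=-1.716: |R|=0.38825 <1
  x=-3.196: |R|=1.63441 >1
  x=-2.812: |R|=1.15325 >1
Interval (-2.6667, 0).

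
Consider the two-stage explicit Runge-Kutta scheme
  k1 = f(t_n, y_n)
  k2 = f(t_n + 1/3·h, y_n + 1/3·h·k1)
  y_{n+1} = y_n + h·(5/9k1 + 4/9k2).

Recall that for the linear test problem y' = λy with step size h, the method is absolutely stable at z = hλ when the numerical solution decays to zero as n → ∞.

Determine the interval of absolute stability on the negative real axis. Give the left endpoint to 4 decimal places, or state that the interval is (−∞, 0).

z∈(-6.7500,0).

Set f=λy, z=hλ:
  k1=λy_n ⇒ h·k1=z·y_n;  k2=λ(1+1/3z)y_n ⇒ h·k2=z(1+1/3z)y_n
  y_{n+1}/y_n = 1 + 5/9z + 4/9z(1+1/3z) = 1 + z + 4/27z²
  so R(z) = 1 + z + 4/27z².

Solve |R(x)|<1 on ℝ⁻.
x=-0.72: |R|=0.3568
R=1: x+4/27x²=0 ⇒ x=−27/4=-6.7500; min R=1−1/(4·4/27)=-0.6875>−1
Confirm numerically:
  x=-6.226: |R|=0.51668 <1
  x=-6.078: |R|=0.39490 <1
  x=-5.522: |R|=0.00459 <1
  x=-7.017: |R|=1.27756 >1
  x=-6.999: |R|=1.25819 >1
  x=-6.975: |R|=1.23250 >1
So |R|<1 on (-6.7500, 0).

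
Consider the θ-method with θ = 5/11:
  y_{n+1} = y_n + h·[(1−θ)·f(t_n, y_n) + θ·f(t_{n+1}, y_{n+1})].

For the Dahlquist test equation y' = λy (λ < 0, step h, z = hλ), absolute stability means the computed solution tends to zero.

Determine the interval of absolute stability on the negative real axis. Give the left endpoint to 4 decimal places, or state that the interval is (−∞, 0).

On y'=λy, z=hλ:
  y_{n+1} = y_n + z·[6/11·y_n + 5/11·y_{n+1}] ⇒ (1 − 5/11z)y_{n+1} = (1 + 6/11z)y_n
  Hence R(z) = (1 + 6/11z)/(1 − 5/11z).

Find x<0 with |R(x)|<1.
x=-0.67: |R|=0.4864
R=−1: 1+6/11x = −1+5/11x ⇒ -1/11x=2 ⇒ x=2/(-1/11)=-22.0000
Confirm numerically:
  x=-19.958: |R|=0.98157 <1
  x=-14.352: |R|=0.90759 <1
  x=-13.679: |R|=0.89519 <1
  x=-12.938: |R|=0.88027 <1
  x=-22.170: |R|=1.00140 >1
  x=-22.109: |R|=1.00090 >1
  x=-22.101: |R|=1.00083 >1
So |R|<1 on (-22.0000, 0).

z∈(-22.0000,0).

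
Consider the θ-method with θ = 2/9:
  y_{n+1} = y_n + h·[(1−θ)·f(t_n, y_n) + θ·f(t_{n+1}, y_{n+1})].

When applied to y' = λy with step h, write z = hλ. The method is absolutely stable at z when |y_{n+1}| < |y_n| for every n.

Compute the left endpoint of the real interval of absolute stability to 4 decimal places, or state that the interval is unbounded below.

Set f=λy, z=hλ:
  y_{n+1} = y_n + z·[7/9·y_n + 2/9·y_{n+1}] ⇒ (1 − 2/9z)y_{n+1} = (1 + 7/9z)y_n
  so R(z) = (1 + 7/9z)/(1 − 2/9z).

Find x<0 with |R(x)|<1.
x=-0.63: |R|=0.4474
R=−1: 1+7/9x = −1+2/9x ⇒ -5/9x=2 ⇒ x=2/(-5/9)=-3.6000
Confirm numerically:
  x=-3.417: |R|=0.94221 <1
  x=-3.316: |R|=0.90916 <1
  x=-1.971: |R|=0.37065 <1
  x=-1.621: |R|=0.19172 <1
  x=-4.037: |R|=1.12797 >1
  x=-3.660: |R|=1.01838 >1
So |R|<1 on (-3.6000, 0).

left endpoint -3.6000.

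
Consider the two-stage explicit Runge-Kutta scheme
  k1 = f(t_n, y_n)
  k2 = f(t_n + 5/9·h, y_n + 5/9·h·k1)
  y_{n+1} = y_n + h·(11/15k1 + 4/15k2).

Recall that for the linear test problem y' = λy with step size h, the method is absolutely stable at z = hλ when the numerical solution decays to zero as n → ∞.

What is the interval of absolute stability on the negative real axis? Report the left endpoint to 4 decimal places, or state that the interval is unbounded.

Set f=λy, z=hλ:
  k1=λy_n ⇒ h·k1=z·y_n;  k2=λ(1+5/9z)y_n ⇒ h·k2=z(1+5/9z)y_n
  y_{n+1}/y_n = 1 + 11/15z + 4/15z(1+5/9z) = 1 + z + 4/27z²
  so R(z) = 1 + z + 4/27z².

Need |R(x)|<1, x<0.
x=-1.59: |R|=0.2155
R=1: x+4/27x²=0 ⇒ x=−27/4=-6.7500; min R=1−1/(4·4/27)=-0.6875>−1
Confirm numerically:
  x=-6.204: |R|=0.49817 <1
  x=-6.027: |R|=0.35444 <1
  x=-3.518: |R|=0.68447 <1
  x=-3.487: |R|=0.68564 <1
  x=-6.967: |R|=1.22398 >1
  x=-6.911: |R|=1.16484 >1
  x=-6.792: |R|=1.04226 >1
So |R|<1 on (-6.7500, 0).

z∈(-6.7500,0).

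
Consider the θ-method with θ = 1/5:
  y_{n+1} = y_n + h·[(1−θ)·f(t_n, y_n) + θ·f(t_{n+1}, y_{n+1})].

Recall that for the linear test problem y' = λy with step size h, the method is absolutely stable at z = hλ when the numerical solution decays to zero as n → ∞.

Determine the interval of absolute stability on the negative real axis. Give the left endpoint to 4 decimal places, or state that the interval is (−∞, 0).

Test eqn y'=λy, z=hλ:
  y_{n+1} = y_n + z·[4/5·y_n + 1/5·y_{n+1}] ⇒ (1 − 1/5z)y_{n+1} = (1 + 4/5z)y_n
  so R(z) = (1 + 4/5z)/(1 − 1/5z).

Need |R(x)|<1, x<0.
x=-0.64: |R|=0.4326
R=−1: 1+4/5x = −1+1/5x ⇒ -3/5x=2 ⇒ x=2/(-3/5)=-3.3333
Confirm numerically:
  x=-2.929: |R|=0.84702 <1
  x=-2.778: |R|=0.78581 <1
  x=-1.785: |R|=0.31540 <1
  x=-3.889: |R|=1.18754 >1
  x=-3.651: |R|=1.11016 >1
  x=-3.429: |R|=1.03405 >1
Interval (-3.3333, 0).

z∈(-3.3333,0).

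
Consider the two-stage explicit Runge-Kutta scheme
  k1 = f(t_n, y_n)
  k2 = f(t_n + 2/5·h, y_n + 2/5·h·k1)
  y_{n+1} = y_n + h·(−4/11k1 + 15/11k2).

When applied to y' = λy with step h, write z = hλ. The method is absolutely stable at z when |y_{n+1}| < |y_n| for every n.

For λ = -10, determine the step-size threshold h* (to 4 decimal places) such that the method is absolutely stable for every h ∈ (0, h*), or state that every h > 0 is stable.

(-1.8333,0); λ=-10 ⇒ h* = (11/6)/10 = 0.1833.

Set f=λy, z=hλ:
  k1=λy_n ⇒ h·k1=z·y_n;  k2=λ(1+2/5z)y_n ⇒ h·k2=z(1+2/5z)y_n
  y_{n+1}/y_n = 1 − 4/11z + 15/11z(1+2/5z) = 1 + z + 6/11z²
  ⇒ R(z) = 1 + z + 6/11z².

Boundary: |R(x)|=1, x<0.
x=-1.1: |R|=0.5600
R=1: x+6/11x²=0 ⇒ x=−11/6=-1.8333; min R=1−1/(4·6/11)=0.5417>−1
Confirm numerically:
  x=-1.784: |R|=0.95199 <1
  x=-1.253: |R|=0.60337 <1
  x=-0.860: |R|=0.54342 <1
  x=-0.813: |R|=0.54753 <1
  x=-2.404: |R|=1.74830 >1
  x=-2.403: |R|=1.74668 >1
  x=-2.356: |R|=1.67167 >1
Interval (-1.8333, 0).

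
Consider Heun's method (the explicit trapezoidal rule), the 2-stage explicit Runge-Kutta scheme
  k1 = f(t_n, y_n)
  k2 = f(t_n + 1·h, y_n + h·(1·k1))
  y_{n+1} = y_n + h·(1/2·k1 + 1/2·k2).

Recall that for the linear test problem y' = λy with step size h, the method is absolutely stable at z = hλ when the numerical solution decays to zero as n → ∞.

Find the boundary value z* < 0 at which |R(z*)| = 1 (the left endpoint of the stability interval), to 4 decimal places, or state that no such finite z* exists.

On y'=λy, z=hλ:
  order 2, 2-stage ⇒ R(z)=1+z+z^2/2
  (e.g. R(-1.64)=0.70480, |R|=0.70480)

Need |R(x)|<1, x<0.
x=-1.64: |R|=0.7048
|R(-2.33)|=1.3845 |R(-1.25)|=0.5312 |R(-0.84)|=0.5128
Bisect:
  x_lo=-2.3089 |R|=1.3566  x_hi=-0.3104 |R|=0.7378
  mid=-1.30965 |R|=0.54794 →hi
  mid=-1.80927 |R|=0.82746 →hi
  mid=-2.05908 |R|=1.06083 →lo
  mid=-1.93418 |R|=0.93635 →hi
  mid=-1.99663 |R|=0.99664 →hi
  mid=-2.02786 |R|=1.02825 →lo
  mid=-2.01225 |R|=1.01232 →lo
  ...
  [-2.00005,-1.99993] ⇒ x*=-2.0000
Interval (-2.0000, 0).

left endpoint -2.0000.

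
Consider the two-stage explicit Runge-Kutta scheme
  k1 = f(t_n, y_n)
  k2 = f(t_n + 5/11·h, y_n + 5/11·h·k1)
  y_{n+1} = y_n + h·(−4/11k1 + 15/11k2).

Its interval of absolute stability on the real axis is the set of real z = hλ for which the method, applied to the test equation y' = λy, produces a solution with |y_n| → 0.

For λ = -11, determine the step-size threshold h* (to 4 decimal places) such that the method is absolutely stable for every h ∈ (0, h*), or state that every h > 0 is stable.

With y'=λy (z=hλ):
  k1=λy_n ⇒ h·k1=z·y_n;  k2=λ(1+5/11z)y_n ⇒ h·k2=z(1+5/11z)y_n
  y_{n+1}/y_n = 1 − 4/11z + 15/11z(1+5/11z) = 1 + z + 75/121z²
  ⇒ R(z) = 1 + z + 75/121z².

Find x<0 with |R(x)|<1.
x=-1: |R|=0.6198
R=1: x+75/121x²=0 ⇒ x=−121/75=-1.6133; min R=1−1/(4·75/121)=0.5967>−1
Confirm numerically:
  x=-1.537: |R|=0.92728 <1
  x=-1.407: |R|=0.82006 <1
  x=-1.377: |R|=0.79829 <1
  x=-1.002: |R|=0.62032 <1
  x=-2.125: |R|=1.67394 >1
  x=-2.042: |R|=1.54256 >1
  x=-1.869: |R|=1.29618 >1
Stable set (-1.6133, 0).

(-1.6133,0); λ=-11 ⇒ h* = (121/75)/11 = 0.1467.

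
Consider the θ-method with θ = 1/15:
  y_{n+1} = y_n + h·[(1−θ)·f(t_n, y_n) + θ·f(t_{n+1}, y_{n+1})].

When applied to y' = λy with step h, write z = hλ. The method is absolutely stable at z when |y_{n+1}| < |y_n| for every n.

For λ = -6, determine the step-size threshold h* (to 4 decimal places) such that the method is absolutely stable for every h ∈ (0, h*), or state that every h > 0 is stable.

(-2.3077,0); λ=-6 ⇒ h* = (30/13)/6 = 0.3846.

With y'=λy (z=hλ):
  y_{n+1} = y_n + z·[14/15·y_n + 1/15·y_{n+1}] ⇒ (1 − 1/15z)y_{n+1} = (1 + 14/15z)y_n
  Hence R(z) = (1 + 14/15z)/(1 − 1/15z).

Need |R(x)|<1, x<0.
x=-0.39: |R|=0.6199
R=−1: 1+14/15x = −1+1/15x ⇒ -13/15x=2 ⇒ x=2/(-13/15)=-2.3077
Confirm numerically:
  x=-1.609: |R|=0.45313 <1
  x=-1.305: |R|=0.20055 <1
  x=-1.066: |R|=0.00473 <1
  x=-2.727: |R|=1.30750 >1
  x=-2.677: |R|=1.27160 >1
Stable set (-2.3077, 0).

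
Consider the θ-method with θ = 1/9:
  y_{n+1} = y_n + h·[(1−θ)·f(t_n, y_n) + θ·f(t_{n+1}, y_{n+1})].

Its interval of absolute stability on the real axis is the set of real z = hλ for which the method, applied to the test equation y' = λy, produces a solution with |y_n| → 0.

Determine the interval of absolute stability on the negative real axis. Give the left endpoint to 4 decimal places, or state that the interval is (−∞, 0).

Set f=λy, z=hλ:
  y_{n+1} = y_n + z·[8/9·y_n + 1/9·y_{n+1}] ⇒ (1 − 1/9z)y_{n+1} = (1 + 8/9z)y_n
  Hence R(z) = (1 + 8/9z)/(1 − 1/9z).

Boundary: |R(x)|=1, x<0.
x=-0.86: |R|=0.2150
R=−1: 1+8/9x = −1+1/9x ⇒ -7/9x=2 ⇒ x=2/(-7/9)=-2.5714
Confirm numerically:
  x=-2.539: |R|=0.98033 <1
  x=-2.471: |R|=0.93872 <1
  x=-1.743: |R|=0.46021 <1
  x=-1.566: |R|=0.33390 <1
  x=-2.922: |R|=1.20584 >1
  x=-2.832: |R|=1.15416 >1
  x=-2.745: |R|=1.10345 >1
Interval (-2.5714, 0).

(-2.5714, 0).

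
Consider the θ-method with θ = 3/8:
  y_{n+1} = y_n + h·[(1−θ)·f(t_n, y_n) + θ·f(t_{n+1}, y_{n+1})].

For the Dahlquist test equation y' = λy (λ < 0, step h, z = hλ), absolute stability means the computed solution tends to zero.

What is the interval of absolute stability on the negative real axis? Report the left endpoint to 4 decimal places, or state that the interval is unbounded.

Set f=λy, z=hλ:
  y_{n+1} = y_n + z·[5/8·y_n + 3/8·y_{n+1}] ⇒ (1 − 3/8z)y_{n+1} = (1 + 5/8z)y_n
  Hence R(z) = (1 + 5/8z)/(1 − 3/8z).

Find x<0 with |R(x)|<1.
x=-0.94: |R|=0.3050
R=−1: 1+5/8x = −1+3/8x ⇒ -1/4x=2 ⇒ x=2/(-1/4)=-8.0000
Confirm numerically:
  x=-7.487: |R|=0.96632 <1
  x=-7.099: |R|=0.93849 <1
  x=-6.310: |R|=0.87449 <1
  x=-5.629: |R|=0.80946 <1
  x=-8.559: |R|=1.03320 >1
  x=-8.223: |R|=1.01365 >1
  x=-8.184: |R|=1.01130 >1
Stable set (-8.0000, 0).

(-8.0000, 0).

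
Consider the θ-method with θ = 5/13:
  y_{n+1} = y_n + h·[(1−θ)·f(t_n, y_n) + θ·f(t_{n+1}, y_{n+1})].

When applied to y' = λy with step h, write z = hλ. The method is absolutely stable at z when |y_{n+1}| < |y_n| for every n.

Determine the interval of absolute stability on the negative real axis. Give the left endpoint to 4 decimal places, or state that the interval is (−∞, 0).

Test eqn y'=λy, z=hλ:
  y_{n+1} = y_n + z·[8/13·y_n + 5/13·y_{n+1}] ⇒ (1 − 5/13z)y_{n+1} = (1 + 8/13z)y_n
  so R(z) = (1 + 8/13z)/(1 − 5/13z).

Boundary: |R(x)|=1, x<0.
x=-1.55: |R|=0.0289
R=−1: 1+8/13x = −1+5/13x ⇒ -3/13x=2 ⇒ x=2/(-3/13)=-8.6667
Confirm numerically:
  x=-7.724: |R|=0.94522 <1
  x=-7.346: |R|=0.92033 <1
  x=-6.457: |R|=0.85362 <1
  x=-9.238: |R|=1.02896 >1
  x=-8.933: |R|=1.01386 >1
Stable set (-8.6667, 0).

z∈(-8.6667,0).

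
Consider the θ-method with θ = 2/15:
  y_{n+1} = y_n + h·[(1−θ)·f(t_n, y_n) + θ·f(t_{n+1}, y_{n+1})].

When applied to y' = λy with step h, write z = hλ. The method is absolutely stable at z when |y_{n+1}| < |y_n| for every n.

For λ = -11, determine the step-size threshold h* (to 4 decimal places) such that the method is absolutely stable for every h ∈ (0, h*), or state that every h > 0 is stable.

Set f=λy, z=hλ:
  y_{n+1} = y_n + z·[13/15·y_n + 2/15·y_{n+1}] ⇒ (1 − 2/15z)y_{n+1} = (1 + 13/15z)y_n
  so R(z) = (1 + 13/15z)/(1 − 2/15z).

Solve |R(x)|<1 on ℝ⁻.
x=-1.2: |R|=0.0345
R=−1: 1+13/15x = −1+2/15x ⇒ -11/15x=2 ⇒ x=2/(-11/15)=-2.7273
Confirm numerically:
  x=-2.099: |R|=0.64001 <1
  x=-1.975: |R|=0.56332 <1
  x=-1.550: |R|=0.28453 <1
  x=-3.125: |R|=1.20588 >1
  x=-2.769: |R|=1.02235 >1
So |R|<1 on (-2.7273, 0).

(-2.7273,0); λ=-11 ⇒ h* = (30/11)/11 = 0.2479.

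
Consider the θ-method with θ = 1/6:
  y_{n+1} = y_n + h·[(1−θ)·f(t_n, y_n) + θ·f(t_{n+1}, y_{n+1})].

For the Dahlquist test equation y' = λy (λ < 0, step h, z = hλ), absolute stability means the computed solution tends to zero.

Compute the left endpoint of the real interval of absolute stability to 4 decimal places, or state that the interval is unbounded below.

z* = -3.0000.

Test eqn y'=λy, z=hλ:
  y_{n+1} = y_n + z·[5/6·y_n + 1/6·y_{n+1}] ⇒ (1 − 1/6z)y_{n+1} = (1 + 5/6z)y_n
  so R(z) = (1 + 5/6z)/(1 − 1/6z).

Find x<0 with |R(x)|<1.
x=-1.06: |R|=0.0992
R=−1: 1+5/6x = −1+1/6x ⇒ -2/3x=2 ⇒ x=2/(-2/3)=-3.0000
Confirm numerically:
  x=-2.885: |R|=0.94823 <1
  x=-1.597: |R|=0.26129 <1
  x=-1.511: |R|=0.20703 <1
  x=-1.356: |R|=0.10604 <1
  x=-3.593: |R|=1.24726 >1
  x=-3.370: |R|=1.15795 >1
So |R|<1 on (-3.0000, 0).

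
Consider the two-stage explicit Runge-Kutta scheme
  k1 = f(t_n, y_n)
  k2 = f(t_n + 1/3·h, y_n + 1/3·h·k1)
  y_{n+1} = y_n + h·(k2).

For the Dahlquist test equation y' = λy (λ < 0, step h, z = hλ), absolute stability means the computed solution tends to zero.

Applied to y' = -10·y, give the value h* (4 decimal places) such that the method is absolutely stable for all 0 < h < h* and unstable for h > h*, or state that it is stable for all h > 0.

(-3.0000,0); λ=-10 ⇒ h* = (3)/10 = 0.3000.

Set f=λy, z=hλ:
  k1=λy_n ⇒ h·k1=z·y_n;  k2=λ(1+1/3z)y_n ⇒ h·k2=z(1+1/3z)y_n
  y_{n+1}/y_n = 1 + z(1+1/3z) = 1 + z + 1/3z²
  ⇒ R(z) = 1 + z + 1/3z².

Solve |R(x)|<1 on ℝ⁻.
x=-1.51: |R|=0.2500
R=1: x+1/3x²=0 ⇒ x=−3=-3.0000; min R=1−1/(4·1/3)=0.2500>−1
Confirm numerically:
  x=-2.803: |R|=0.81594 <1
  x=-2.420: |R|=0.53213 <1
  x=-2.343: |R|=0.48688 <1
  x=-3.319: |R|=1.35292 >1
  x=-3.211: |R|=1.22584 >1
Stable set (-3.0000, 0).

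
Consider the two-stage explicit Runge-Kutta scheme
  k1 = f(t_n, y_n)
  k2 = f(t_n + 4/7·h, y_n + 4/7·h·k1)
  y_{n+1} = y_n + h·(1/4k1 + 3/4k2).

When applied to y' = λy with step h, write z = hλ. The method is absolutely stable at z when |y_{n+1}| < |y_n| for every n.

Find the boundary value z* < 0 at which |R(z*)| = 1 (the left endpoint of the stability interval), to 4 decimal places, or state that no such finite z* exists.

Test eqn y'=λy, z=hλ:
  k1=λy_n ⇒ h·k1=z·y_n;  k2=λ(1+4/7z)y_n ⇒ h·k2=z(1+4/7z)y_n
  y_{n+1}/y_n = 1 + 1/4z + 3/4z(1+4/7z) = 1 + z + 3/7z²
  Hence R(z) = 1 + z + 3/7z².

Find x<0 with |R(x)|<1.
x=-1.33: |R|=0.4281
R=1: x+3/7x²=0 ⇒ x=−7/3=-2.3333; min R=1−1/(4·3/7)=0.4167>−1
Confirm numerically:
  x=-2.293: |R|=0.96036 <1
  x=-2.080: |R|=0.77417 <1
  x=-1.560: |R|=0.48297 <1
  x=-1.540: |R|=0.47640 <1
  x=-2.897: |R|=1.69983 >1
  x=-2.462: |R|=1.13576 >1
So |R|<1 on (-2.3333, 0).

left endpoint -2.3333.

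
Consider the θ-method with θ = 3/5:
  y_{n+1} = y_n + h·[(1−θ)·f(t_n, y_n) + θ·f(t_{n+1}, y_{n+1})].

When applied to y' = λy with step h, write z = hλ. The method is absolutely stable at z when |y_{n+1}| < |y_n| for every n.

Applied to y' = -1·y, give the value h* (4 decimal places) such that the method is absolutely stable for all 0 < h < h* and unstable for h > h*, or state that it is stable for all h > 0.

interval (−∞, 0). Any h>0 works for λ=-1.

With y'=λy (z=hλ):
  y_{n+1} = y_n + z·[2/5·y_n + 3/5·y_{n+1}] ⇒ (1 − 3/5z)y_{n+1} = (1 + 2/5z)y_n
  so R(z) = (1 + 2/5z)/(1 − 3/5z).

Find x<0 with |R(x)|<1.
x=-1.41: |R|=0.2362
x=-2: |R|=0.0909
x=-10: |R|=0.4286
x=-100: |R|=0.6393
θ=3/5≥1/2 ⇒ |1+2/5x|<|1−3/5x| ∀x<0 ⇒ interval (−∞,0).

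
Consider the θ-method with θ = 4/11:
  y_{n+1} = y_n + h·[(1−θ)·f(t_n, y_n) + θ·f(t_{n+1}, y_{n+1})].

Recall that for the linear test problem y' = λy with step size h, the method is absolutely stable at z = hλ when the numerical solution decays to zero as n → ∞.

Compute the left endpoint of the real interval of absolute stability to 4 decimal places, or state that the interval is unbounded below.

left endpoint -7.3333.

Set f=λy, z=hλ:
  y_{n+1} = y_n + z·[7/11·y_n + 4/11·y_{n+1}] ⇒ (1 − 4/11z)y_{n+1} = (1 + 7/11z)y_n
  so R(z) = (1 + 7/11z)/(1 − 4/11z).

Find x<0 with |R(x)|<1.
x=-0.42: |R|=0.6356
R=−1: 1+7/11x = −1+4/11x ⇒ -3/11x=2 ⇒ x=2/(-3/11)=-7.3333
Confirm numerically:
  x=-6.724: |R|=0.95176 <1
  x=-4.903: |R|=0.76183 <1
  x=-3.892: |R|=0.61141 <1
  x=-7.868: |R|=1.03777 >1
  x=-7.730: |R|=1.02839 >1
  x=-7.456: |R|=1.00901 >1
Stable set (-7.3333, 0).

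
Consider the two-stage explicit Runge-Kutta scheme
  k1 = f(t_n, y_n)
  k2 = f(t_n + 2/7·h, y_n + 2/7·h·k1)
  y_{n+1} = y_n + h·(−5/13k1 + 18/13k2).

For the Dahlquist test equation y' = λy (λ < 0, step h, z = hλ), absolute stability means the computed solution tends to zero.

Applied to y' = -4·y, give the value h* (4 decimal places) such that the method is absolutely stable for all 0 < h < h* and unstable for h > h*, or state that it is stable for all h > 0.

(-2.5278,0); λ=-4 ⇒ h* = (91/36)/4 = 0.6319.

Test eqn y'=λy, z=hλ:
  k1=λy_n ⇒ h·k1=z·y_n;  k2=λ(1+2/7z)y_n ⇒ h·k2=z(1+2/7z)y_n
  y_{n+1}/y_n = 1 − 5/13z + 18/13z(1+2/7z) = 1 + z + 36/91z²
  R(z) = 1 + z + 36/91z².

Solve |R(x)|<1 on ℝ⁻.
x=-0.91: |R|=0.4176
R=1: x+36/91x²=0 ⇒ x=−91/36=-2.5278; min R=1−1/(4·36/91)=0.3681>−1
Confirm numerically:
  x=-1.878: |R|=0.51725 <1
  x=-1.525: |R|=0.39503 <1
  x=-1.206: |R|=0.36938 <1
  x=-2.922: |R|=1.45570 >1
  x=-2.812: |R|=1.31618 >1
  x=-2.758: |R|=1.25119 >1
So |R|<1 on (-2.5278, 0).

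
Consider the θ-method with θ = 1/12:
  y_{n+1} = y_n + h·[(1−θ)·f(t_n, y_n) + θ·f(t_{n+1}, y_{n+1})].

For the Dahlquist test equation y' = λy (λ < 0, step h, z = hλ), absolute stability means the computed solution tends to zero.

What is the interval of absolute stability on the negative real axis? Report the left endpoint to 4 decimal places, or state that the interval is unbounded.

With y'=λy (z=hλ):
  y_{n+1} = y_n + z·[11/12·y_n + 1/12·y_{n+1}] ⇒ (1 − 1/12z)y_{n+1} = (1 + 11/12z)y_n
  R(z) = (1 + 11/12z)/(1 − 1/12z).

Need |R(x)|<1, x<0.
x=-1: |R|=0.0769
R=−1: 1+11/12x = −1+1/12x ⇒ -5/6x=2 ⇒ x=2/(-5/6)=-2.4000
Confirm numerically:
  x=-1.560: |R|=0.38053 <1
  x=-1.483: |R|=0.31988 <1
  x=-1.067: |R|=0.02013 <1
  x=-2.792: |R|=1.26501 >1
  x=-2.726: |R|=1.22138 >1
  x=-2.543: |R|=1.09833 >1
Interval (-2.4000, 0).

z∈(-2.4000,0).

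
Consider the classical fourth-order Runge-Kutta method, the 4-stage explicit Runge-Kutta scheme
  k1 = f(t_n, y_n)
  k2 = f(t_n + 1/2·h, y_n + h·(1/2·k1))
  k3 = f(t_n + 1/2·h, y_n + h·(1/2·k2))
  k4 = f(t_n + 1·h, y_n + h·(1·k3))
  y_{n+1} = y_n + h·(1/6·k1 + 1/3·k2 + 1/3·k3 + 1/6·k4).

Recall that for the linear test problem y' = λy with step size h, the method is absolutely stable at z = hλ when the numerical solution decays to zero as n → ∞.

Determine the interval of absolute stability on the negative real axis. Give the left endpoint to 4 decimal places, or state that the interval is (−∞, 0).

z∈(-2.7853,0).

Test eqn y'=λy, z=hλ:
  order 4, 4-stage ⇒ R(z)=1+z+z^2/2+z^3/6+z^4/24
  (e.g. R(-1.51)=0.27284, |R|=0.27284)

Need |R(x)|<1, x<0.
x=-1.51: |R|=0.2728
|R(-2.15)|=0.3952 |R(-1.56)|=0.2708 |R(-1.28)|=0.3015
Bisect:
  x_lo=-3.1234 |R|=1.6416  x_hi=-0.1661 |R|=0.8469
  mid=-1.64480 |R|=0.27121 →hi
  mid=-2.38412 |R|=0.54550 →hi
  mid=-2.75379 |R|=0.95353 →hi
  mid=-2.93862 |R|=1.25687 →lo
  mid=-2.84620 |R|=1.09578 →lo
  mid=-2.79999 |R|=1.02239 →lo
  mid=-2.77689 |R|=0.98740 →hi
  mid=-2.78844 |R|=1.00476 →lo
  mid=-2.78267 |R|=0.99605 →hi
  ...
  [-2.78537,-2.78519] ⇒ x*=-2.7853
Stable set (-2.7853, 0).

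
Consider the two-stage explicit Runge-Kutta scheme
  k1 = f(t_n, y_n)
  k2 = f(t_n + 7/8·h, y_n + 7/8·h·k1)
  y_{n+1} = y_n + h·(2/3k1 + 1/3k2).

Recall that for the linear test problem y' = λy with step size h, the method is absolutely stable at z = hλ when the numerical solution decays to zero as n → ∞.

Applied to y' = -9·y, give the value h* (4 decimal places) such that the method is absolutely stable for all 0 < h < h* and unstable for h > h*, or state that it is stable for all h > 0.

Set f=λy, z=hλ:
  k1=λy_n ⇒ h·k1=z·y_n;  k2=λ(1+7/8z)y_n ⇒ h·k2=z(1+7/8z)y_n
  y_{n+1}/y_n = 1 + 2/3z + 1/3z(1+7/8z) = 1 + z + 7/24z²
  Hence R(z) = 1 + z + 7/24z².

Need |R(x)|<1, x<0.
x=-0.3: |R|=0.7263
R=1: x+7/24x²=0 ⇒ x=−24/7=-3.4286; min R=1−1/(4·7/24)=0.1429>−1
Confirm numerically:
  x=-3.065: |R|=0.67498 <1
  x=-2.543: |R|=0.34316 <1
  x=-1.934: |R|=0.15694 <1
  x=-1.874: |R|=0.15030 <1
  x=-3.704: |R|=1.29755 >1
  x=-3.656: |R|=1.24251 >1
Stable set (-3.4286, 0).

(-3.4286,0); λ=-9 ⇒ h* = (24/7)/9 = 0.3810.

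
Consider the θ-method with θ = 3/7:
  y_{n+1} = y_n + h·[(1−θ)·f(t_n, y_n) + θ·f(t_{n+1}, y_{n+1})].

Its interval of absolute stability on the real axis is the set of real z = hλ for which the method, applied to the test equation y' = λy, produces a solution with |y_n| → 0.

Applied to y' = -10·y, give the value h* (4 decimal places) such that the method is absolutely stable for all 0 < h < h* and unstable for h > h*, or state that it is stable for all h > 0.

(-14.0000,0); λ=-10 ⇒ h* = (14)/10 = 1.4000.

Set f=λy, z=hλ:
  y_{n+1} = y_n + z·[4/7·y_n + 3/7·y_{n+1}] ⇒ (1 − 3/7z)y_{n+1} = (1 + 4/7z)y_n
  so R(z) = (1 + 4/7z)/(1 − 3/7z).

Find x<0 with |R(x)|<1.
x=-0.8: |R|=0.4043
R=−1: 1+4/7x = −1+3/7x ⇒ -1/7x=2 ⇒ x=2/(-1/7)=-14.0000
Confirm numerically:
  x=-11.791: |R|=0.94787 <1
  x=-11.333: |R|=0.93495 <1
  x=-7.901: |R|=0.80135 <1
  x=-14.500: |R|=1.00990 >1
  x=-14.116: |R|=1.00235 >1
  x=-14.052: |R|=1.00106 >1
Interval (-14.0000, 0).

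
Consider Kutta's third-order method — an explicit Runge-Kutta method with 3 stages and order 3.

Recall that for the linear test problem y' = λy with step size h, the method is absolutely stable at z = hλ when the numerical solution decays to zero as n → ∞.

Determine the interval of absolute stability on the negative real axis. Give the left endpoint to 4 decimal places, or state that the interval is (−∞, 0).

Set f=λy, z=hλ:
  order 3, 3-stage ⇒ R(z)=1+z+z^2/2+z^3/6
  (e.g. R(-1.37)=0.13989, |R|=0.13989)

Solve |R(x)|<1 on ℝ⁻.
x=-1.37: |R|=0.1399
|R(-2.07)|=0.4058 |R(-1.32)|=0.1679 |R(-0.64)|=0.5211
Bisect:
  x_lo=-2.8611 |R|=1.6715  x_hi=-0.0607 |R|=0.9411
  mid=-1.46087 |R|=0.08658 →hi
  mid=-2.16096 |R|=0.50794 →hi
  mid=-2.51101 |R|=0.99715 →hi
  mid=-2.68603 |R|=1.30850 →lo
  mid=-2.59852 |R|=1.14670 →lo
  mid=-2.55476 |R|=1.07044 →lo
  mid=-2.53289 |R|=1.03342 →lo
  mid=-2.52195 |R|=1.01519 →lo
  ...
  [-2.51289,-2.51272] ⇒ x*=-2.5127
Stable set (-2.5127, 0).

z∈(-2.5127,0).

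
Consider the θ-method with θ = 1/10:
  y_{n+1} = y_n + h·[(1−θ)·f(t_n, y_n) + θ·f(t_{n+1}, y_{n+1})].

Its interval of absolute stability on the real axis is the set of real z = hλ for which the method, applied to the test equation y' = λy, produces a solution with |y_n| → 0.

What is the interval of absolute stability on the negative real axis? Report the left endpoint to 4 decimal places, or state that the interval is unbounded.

Test eqn y'=λy, z=hλ:
  y_{n+1} = y_n + z·[9/10·y_n + 1/10·y_{n+1}] ⇒ (1 − 1/10z)y_{n+1} = (1 + 9/10z)y_n
  R(z) = (1 + 9/10z)/(1 − 1/10z).

Need |R(x)|<1, x<0.
x=-0.99: |R|=0.0992
R=−1: 1+9/10x = −1+1/10x ⇒ -4/5x=2 ⇒ x=2/(-4/5)=-2.5000
Confirm numerically:
  x=-1.608: |R|=0.38525 <1
  x=-1.498: |R|=0.30284 <1
  x=-1.180: |R|=0.05546 <1
  x=-2.931: |R|=1.26665 >1
  x=-2.607: |R|=1.06790 >1
So |R|<1 on (-2.5000, 0).

z∈(-2.5000,0).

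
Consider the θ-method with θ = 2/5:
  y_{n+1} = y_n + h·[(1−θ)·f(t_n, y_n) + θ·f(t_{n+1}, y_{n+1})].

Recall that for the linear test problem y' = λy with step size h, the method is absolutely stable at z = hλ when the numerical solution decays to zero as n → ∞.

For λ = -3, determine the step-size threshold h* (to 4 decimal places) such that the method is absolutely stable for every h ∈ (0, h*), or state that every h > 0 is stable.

Set f=λy, z=hλ:
  y_{n+1} = y_n + z·[3/5·y_n + 2/5·y_{n+1}] ⇒ (1 − 2/5z)y_{n+1} = (1 + 3/5z)y_n
  ⇒ R(z) = (1 + 3/5z)/(1 − 2/5z).

Need |R(x)|<1, x<0.
x=-1.61: |R|=0.0207
R=−1: 1+3/5x = −1+2/5x ⇒ -1/5x=2 ⇒ x=2/(-1/5)=-10.0000
Confirm numerically:
  x=-7.942: |R|=0.90146 <1
  x=-7.501: |R|=0.87506 <1
  x=-5.572: |R|=0.72572 <1
  x=-5.510: |R|=0.71973 <1
  x=-10.453: |R|=1.01749 >1
  x=-10.307: |R|=1.01199 >1
  x=-10.143: |R|=1.00566 >1
So |R|<1 on (-10.0000, 0).

(-10.0000,0); λ=-3 ⇒ h* = (10)/3 = 3.3333.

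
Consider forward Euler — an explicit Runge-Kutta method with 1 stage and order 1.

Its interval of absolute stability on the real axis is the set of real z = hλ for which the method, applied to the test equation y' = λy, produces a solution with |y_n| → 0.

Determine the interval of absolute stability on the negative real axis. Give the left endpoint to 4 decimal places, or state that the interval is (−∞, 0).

(-2.0000, 0).

Set f=λy, z=hλ:
  order 1, 1-stage ⇒ R(z)=1+z
  (e.g. R(-0.66)=0.34000, |R|=0.34000)

Find x<0 with |R(x)|<1.
x=-0.66: |R|=0.3400
|R(-2.31)|=1.3100 |R(-2.16)|=1.1600 |R(-0.75)|=0.2500
Bisect:
  x_lo=-2.3551 |R|=1.3551  x_hi=-0.1666 |R|=0.8334
  mid=-1.26086 |R|=0.26086 →hi
  mid=-1.80797 |R|=0.80797 →hi
  mid=-2.08152 |R|=1.08152 →lo
  mid=-1.94475 |R|=0.94475 →hi
  mid=-2.01313 |R|=1.01313 →lo
  mid=-1.97894 |R|=0.97894 →hi
  mid=-1.99604 |R|=0.99604 →hi
  mid=-2.00459 |R|=1.00459 →lo
  ...
  [-2.00004,-1.99991] ⇒ x*=-2.0000
Stable set (-2.0000, 0).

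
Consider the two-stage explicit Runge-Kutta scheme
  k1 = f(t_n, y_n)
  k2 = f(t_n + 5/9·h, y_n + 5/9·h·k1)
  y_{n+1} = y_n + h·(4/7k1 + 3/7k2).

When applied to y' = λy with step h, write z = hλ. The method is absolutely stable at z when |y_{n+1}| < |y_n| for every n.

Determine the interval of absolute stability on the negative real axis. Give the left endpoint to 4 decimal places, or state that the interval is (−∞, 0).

Set f=λy, z=hλ:
  k1=λy_n ⇒ h·k1=z·y_n;  k2=λ(1+5/9z)y_n ⇒ h·k2=z(1+5/9z)y_n
  y_{n+1}/y_n = 1 + 4/7z + 3/7z(1+5/9z) = 1 + z + 5/21z²
  Hence R(z) = 1 + z + 5/21z².

Boundary: |R(x)|=1, x<0.
x=-0.59: |R|=0.4929
R=1: x+5/21x²=0 ⇒ x=−21/5=-4.2000; min R=1−1/(4·5/21)=-0.0500>−1
Confirm numerically:
  x=-3.943: |R|=0.75873 <1
  x=-3.841: |R|=0.67169 <1
  x=-2.511: |R|=0.00978 <1
  x=-4.514: |R|=1.33748 >1
  x=-4.410: |R|=1.22050 >1
Interval (-4.2000, 0).

(-4.2000, 0).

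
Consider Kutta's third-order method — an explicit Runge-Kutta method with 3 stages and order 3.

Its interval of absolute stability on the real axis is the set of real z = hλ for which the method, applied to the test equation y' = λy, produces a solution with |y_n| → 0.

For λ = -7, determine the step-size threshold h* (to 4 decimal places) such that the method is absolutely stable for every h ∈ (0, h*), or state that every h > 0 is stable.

(-2.5127,0); λ=-7 ⇒ h* = 0.3590.

Set f=λy, z=hλ:
  order 3, 3-stage ⇒ R(z)=1+z+z^2/2+z^3/6
  (e.g. R(-0.38)=0.68305, |R|=0.68305)

Solve |R(x)|<1 on ℝ⁻.
x=-0.38: |R|=0.6831
|R(-2.52)|=1.0120 |R(-2.19)|=0.5425 |R(-1.06)|=0.3033
Bisect:
  x_lo=-2.9352 |R|=1.8421  x_hi=-0.2581 |R|=0.7723
  mid=-1.59667 |R|=0.00041 →hi
  mid=-2.26593 |R|=0.63776 →hi
  mid=-2.60056 |R|=1.15034 →lo
  mid=-2.43325 |R|=0.87399 →hi
  mid=-2.51691 |R|=1.00685 →lo
  mid=-2.47508 |R|=0.93913 →hi
  mid=-2.49599 |R|=0.97266 →hi
  ...
  [-2.51282,-2.51266] ⇒ x*=-2.5127
Interval (-2.5127, 0).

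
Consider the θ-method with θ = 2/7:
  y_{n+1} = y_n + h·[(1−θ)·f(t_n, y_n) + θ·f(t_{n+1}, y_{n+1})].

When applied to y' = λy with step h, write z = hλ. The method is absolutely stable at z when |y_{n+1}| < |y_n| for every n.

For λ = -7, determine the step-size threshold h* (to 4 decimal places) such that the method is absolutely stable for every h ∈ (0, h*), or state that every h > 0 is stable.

(-4.6667,0); λ=-7 ⇒ h* = (14/3)/7 = 0.6667.

Test eqn y'=λy, z=hλ:
  y_{n+1} = y_n + z·[5/7·y_n + 2/7·y_{n+1}] ⇒ (1 − 2/7z)y_{n+1} = (1 + 5/7z)y_n
  so R(z) = (1 + 5/7z)/(1 − 2/7z).

Boundary: |R(x)|=1, x<0.
x=-0.61: |R|=0.4805
R=−1: 1+5/7x = −1+2/7x ⇒ -3/7x=2 ⇒ x=2/(-3/7)=-4.6667
Confirm numerically:
  x=-4.285: |R|=0.92646 <1
  x=-2.574: |R|=0.48321 <1
  x=-2.144: |R|=0.32955 <1
  x=-2.085: |R|=0.30662 <1
  x=-5.221: |R|=1.09534 >1
  x=-5.001: |R|=1.05899 >1
  x=-4.712: |R|=1.00828 >1
So |R|<1 on (-4.6667, 0).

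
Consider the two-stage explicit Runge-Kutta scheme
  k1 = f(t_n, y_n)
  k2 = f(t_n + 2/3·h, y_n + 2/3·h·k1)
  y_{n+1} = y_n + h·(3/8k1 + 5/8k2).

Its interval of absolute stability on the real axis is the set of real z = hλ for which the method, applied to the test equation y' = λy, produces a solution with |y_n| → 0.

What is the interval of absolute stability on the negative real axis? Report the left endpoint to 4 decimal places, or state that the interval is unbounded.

(-2.4000, 0).

With y'=λy (z=hλ):
  k1=λy_n ⇒ h·k1=z·y_n;  k2=λ(1+2/3z)y_n ⇒ h·k2=z(1+2/3z)y_n
  y_{n+1}/y_n = 1 + 3/8z + 5/8z(1+2/3z) = 1 + z + 5/12z²
  so R(z) = 1 + z + 5/12z².

Find x<0 with |R(x)|<1.
x=-1.7: |R|=0.5042
R=1: x+5/12x²=0 ⇒ x=−12/5=-2.4000; min R=1−1/(4·5/12)=0.4000>−1
Confirm numerically:
  x=-1.482: |R|=0.43314 <1
  x=-1.272: |R|=0.40216 <1
  x=-1.236: |R|=0.40054 <1
  x=-1.021: |R|=0.41335 <1
  x=-2.683: |R|=1.31637 >1
  x=-2.587: |R|=1.20157 >1
  x=-2.563: |R|=1.17407 >1
Stable set (-2.4000, 0).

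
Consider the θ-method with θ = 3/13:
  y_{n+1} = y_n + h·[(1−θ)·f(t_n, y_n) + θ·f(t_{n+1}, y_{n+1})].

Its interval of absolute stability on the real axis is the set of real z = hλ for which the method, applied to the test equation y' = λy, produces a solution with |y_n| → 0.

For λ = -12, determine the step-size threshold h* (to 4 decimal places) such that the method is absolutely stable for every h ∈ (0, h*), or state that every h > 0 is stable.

(-3.7143,0); λ=-12 ⇒ h* = (26/7)/12 = 0.3095.

Test eqn y'=λy, z=hλ:
  y_{n+1} = y_n + z·[10/13·y_n + 3/13·y_{n+1}] ⇒ (1 − 3/13z)y_{n+1} = (1 + 10/13z)y_n
  Hence R(z) = (1 + 10/13z)/(1 − 3/13z).

Need |R(x)|<1, x<0.
x=-0.45: |R|=0.5923
R=−1: 1+10/13x = −1+3/13x ⇒ -7/13x=2 ⇒ x=2/(-7/13)=-3.7143
Confirm numerically:
  x=-2.987: |R|=0.76818 <1
  x=-2.569: |R|=0.61284 <1
  x=-2.071: |R|=0.40129 <1
  x=-4.048: |R|=1.09290 >1
  x=-3.970: |R|=1.07186 >1
  x=-3.797: |R|=1.02374 >1
Stable set (-3.7143, 0).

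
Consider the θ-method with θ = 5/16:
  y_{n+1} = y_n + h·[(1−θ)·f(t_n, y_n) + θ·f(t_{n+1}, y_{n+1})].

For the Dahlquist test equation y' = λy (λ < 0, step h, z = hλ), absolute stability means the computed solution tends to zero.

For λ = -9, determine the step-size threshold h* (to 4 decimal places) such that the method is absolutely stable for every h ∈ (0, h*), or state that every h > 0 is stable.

Set f=λy, z=hλ:
  y_{n+1} = y_n + z·[11/16·y_n + 5/16·y_{n+1}] ⇒ (1 − 5/16z)y_{n+1} = (1 + 11/16z)y_n
  so R(z) = (1 + 11/16z)/(1 − 5/16z).

Find x<0 with |R(x)|<1.
x=-1.1: |R|=0.1814
R=−1: 1+11/16x = −1+5/16x ⇒ -3/8x=2 ⇒ x=2/(-3/8)=-5.3333
Confirm numerically:
  x=-4.572: |R|=0.88245 <1
  x=-3.935: |R|=0.76482 <1
  x=-3.505: |R|=0.67278 <1
  x=-5.838: |R|=1.06701 >1
  x=-5.559: |R|=1.03092 >1
  x=-5.504: |R|=1.02353 >1
So |R|<1 on (-5.3333, 0).

(-5.3333,0); λ=-9 ⇒ h* = (16/3)/9 = 0.5926.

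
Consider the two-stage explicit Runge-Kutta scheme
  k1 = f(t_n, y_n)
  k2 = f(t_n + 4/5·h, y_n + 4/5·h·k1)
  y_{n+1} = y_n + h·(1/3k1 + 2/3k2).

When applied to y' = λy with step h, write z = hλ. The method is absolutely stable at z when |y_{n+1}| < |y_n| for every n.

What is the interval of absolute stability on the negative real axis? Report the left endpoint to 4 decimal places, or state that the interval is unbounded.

On y'=λy, z=hλ:
  k1=λy_n ⇒ h·k1=z·y_n;  k2=λ(1+4/5z)y_n ⇒ h·k2=z(1+4/5z)y_n
  y_{n+1}/y_n = 1 + 1/3z + 2/3z(1+4/5z) = 1 + z + 8/15z²
  so R(z) = 1 + z + 8/15z².

Solve |R(x)|<1 on ℝ⁻.
x=-1.16: |R|=0.5577
R=1: x+8/15x²=0 ⇒ x=−15/8=-1.8750; min R=1−1/(4·8/15)=0.5312>−1
Confirm numerically:
  x=-1.724: |R|=0.86116 <1
  x=-1.455: |R|=0.67408 <1
  x=-1.245: |R|=0.58168 <1
  x=-0.977: |R|=0.53208 <1
  x=-2.096: |R|=1.24705 >1
  x=-2.027: |R|=1.16432 >1
Stable set (-1.8750, 0).

z∈(-1.8750,0).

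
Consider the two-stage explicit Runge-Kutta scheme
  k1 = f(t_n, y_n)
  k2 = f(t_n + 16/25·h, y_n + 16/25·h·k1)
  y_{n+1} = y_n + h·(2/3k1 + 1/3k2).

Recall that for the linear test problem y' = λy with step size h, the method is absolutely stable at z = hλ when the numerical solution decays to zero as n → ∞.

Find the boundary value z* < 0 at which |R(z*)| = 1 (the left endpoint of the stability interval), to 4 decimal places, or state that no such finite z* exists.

left endpoint -4.6875.

On y'=λy, z=hλ:
  k1=λy_n ⇒ h·k1=z·y_n;  k2=λ(1+16/25z)y_n ⇒ h·k2=z(1+16/25z)y_n
  y_{n+1}/y_n = 1 + 2/3z + 1/3z(1+16/25z) = 1 + z + 16/75z²
  R(z) = 1 + z + 16/75z².

Boundary: |R(x)|=1, x<0.
x=-1.49: |R|=0.0164
R=1: x+16/75x²=0 ⇒ x=−75/16=-4.6875; min R=1−1/(4·16/75)=-0.1719>−1
Confirm numerically:
  x=-4.659: |R|=0.97167 <1
  x=-4.631: |R|=0.94418 <1
  x=-2.710: |R|=0.14326 <1
  x=-5.269: |R|=1.65364 >1
  x=-4.869: |R|=1.18853 >1
  x=-4.764: |R|=1.07775 >1
Interval (-4.6875, 0).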